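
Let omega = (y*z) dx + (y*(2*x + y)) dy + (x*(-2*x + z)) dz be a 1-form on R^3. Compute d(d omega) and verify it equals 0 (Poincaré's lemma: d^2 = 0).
d(d omega) = 0

Step 1: d omega = sum_{i<j} (∂f_j/∂x_i - ∂f_i/∂x_j) dx_i ∧ dx_j:
  coeff of dx ∧ dy: 2*y - z
  coeff of dx ∧ dz: -4*x - y + z
  coeff of dy ∧ dz: 0
Step 2: Apply d again to each 2-form coefficient. The only possible 3-form in R^3 is dx ∧ dy ∧ dz, with coefficient
  ∂(coeff of dy∧dz)/∂x - ∂(coeff of dx∧dz)/∂y + ∂(coeff of dx∧dy)/∂z
  = ∂/∂x (0) - ∂/∂y (-4*x - y + z) + ∂/∂z (2*y - z).
Each of these terms simplifies to sums of mixed partials that cancel in pairs. The result is 0 (by equality of mixed partials for smooth functions — Schwarz / Clairaut).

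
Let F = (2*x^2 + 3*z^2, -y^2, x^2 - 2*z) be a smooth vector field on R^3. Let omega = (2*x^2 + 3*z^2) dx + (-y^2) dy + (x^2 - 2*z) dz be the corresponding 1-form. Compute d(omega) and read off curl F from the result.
d(omega) = (0) dy ∧ dz + (-2*x + 6*z) dz ∧ dx + (0) dx ∧ dy; curl F = (0, -2*x + 6*z, 0)

d omega = sum_{i<j} (∂f_j/∂x_i - ∂f_i/∂x_j) dx_i ∧ dx_j. Under the identification (dy ∧ dz, dz ∧ dx, dx ∧ dy) ↔ (e_x, e_y, e_z), the coefficients are exactly the components of curl F. Compute:
  ∂R/∂y - ∂Q/∂z = (0) - (0) = 0
  ∂P/∂z - ∂R/∂x = (6*z) - (2*x) = -2*x + 6*z
  ∂Q/∂x - ∂P/∂y = (0) - (0) = 0.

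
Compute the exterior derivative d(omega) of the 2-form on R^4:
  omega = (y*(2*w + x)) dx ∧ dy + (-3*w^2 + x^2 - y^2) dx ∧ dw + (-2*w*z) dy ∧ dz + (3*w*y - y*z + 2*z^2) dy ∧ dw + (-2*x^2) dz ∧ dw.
d(omega) = (4*y) dx ∧ dy ∧ dw + (y - 6*z) dy ∧ dz ∧ dw + (-4*x) dx ∧ dz ∧ dw

For a 2-form omega = sum_{i<j} g_{ij} dx_i ∧ dx_j, the exterior derivative is
  d(omega) = sum_{i<j} d(g_{ij}) ∧ dx_i ∧ dx_j = sum_{i<j, k} (∂g_{ij}/∂x_k) dx_k ∧ dx_i ∧ dx_j.
Expand each term, using dx_k ∧ dx_i ∧ dx_j = sgn(permutation) dx_{(a)} ∧ dx_{(b)} ∧ dx_{(c)} with (a < b < c) sorted:
  d(y*(2*w + x)) includes (∂/∂w)(y*(2*w + x)) dw = (2*y) dw, which multiplied by dx ∧ dy gives (2*y) dx ∧ dy ∧ dw
  d(-3*w^2 + x^2 - y^2) includes (∂/∂y)(-3*w^2 + x^2 - y^2) dy = (-2*y) dy, which multiplied by dx ∧ dw gives (2*y) dx ∧ dy ∧ dw
  d(-2*w*z) includes (∂/∂w)(-2*w*z) dw = (-2*z) dw, which multiplied by dy ∧ dz gives (-2*z) dy ∧ dz ∧ dw
  d(3*w*y - y*z + 2*z^2) includes (∂/∂z)(3*w*y - y*z + 2*z^2) dz = (-y + 4*z) dz, which multiplied by dy ∧ dw gives (y - 4*z) dy ∧ dz ∧ dw
  d(-2*x^2) includes (∂/∂x)(-2*x^2) dx = (-4*x) dx, which multiplied by dz ∧ dw gives (-4*x) dx ∧ dz ∧ dw
Collecting like 3-forms: d(omega) = (4*y) dx ∧ dy ∧ dw + (y - 6*z) dy ∧ dz ∧ dw + (-4*x) dx ∧ dz ∧ dw.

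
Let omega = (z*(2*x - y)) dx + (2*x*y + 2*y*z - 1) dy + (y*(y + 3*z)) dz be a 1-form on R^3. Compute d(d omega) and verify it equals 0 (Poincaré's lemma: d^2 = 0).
d(d omega) = 0

Step 1: d omega = sum_{i<j} (∂f_j/∂x_i - ∂f_i/∂x_j) dx_i ∧ dx_j:
  coeff of dx ∧ dy: 2*y + z
  coeff of dx ∧ dz: -2*x + y
  coeff of dy ∧ dz: 3*z
Step 2: Apply d again to each 2-form coefficient. The only possible 3-form in R^3 is dx ∧ dy ∧ dz, with coefficient
  ∂(coeff of dy∧dz)/∂x - ∂(coeff of dx∧dz)/∂y + ∂(coeff of dx∧dy)/∂z
  = ∂/∂x (3*z) - ∂/∂y (-2*x + y) + ∂/∂z (2*y + z).
Each of these terms simplifies to sums of mixed partials that cancel in pairs. The result is 0 (by equality of mixed partials for smooth functions — Schwarz / Clairaut).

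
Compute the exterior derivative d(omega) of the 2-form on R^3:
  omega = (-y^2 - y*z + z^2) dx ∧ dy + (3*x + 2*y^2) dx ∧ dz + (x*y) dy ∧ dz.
d(omega) = (-4*y + 2*z) dx ∧ dy ∧ dz

For a 2-form omega = sum_{i<j} g_{ij} dx_i ∧ dx_j, the exterior derivative is
  d(omega) = sum_{i<j} d(g_{ij}) ∧ dx_i ∧ dx_j = sum_{i<j, k} (∂g_{ij}/∂x_k) dx_k ∧ dx_i ∧ dx_j.
Expand each term, using dx_k ∧ dx_i ∧ dx_j = sgn(permutation) dx_{(a)} ∧ dx_{(b)} ∧ dx_{(c)} with (a < b < c) sorted:
  d(-y^2 - y*z + z^2) includes (∂/∂z)(-y^2 - y*z + z^2) dz = (-y + 2*z) dz, which multiplied by dx ∧ dy gives (-y + 2*z) dx ∧ dy ∧ dz
  d(3*x + 2*y^2) includes (∂/∂y)(3*x + 2*y^2) dy = (4*y) dy, which multiplied by dx ∧ dz gives (-4*y) dx ∧ dy ∧ dz
  d(x*y) includes (∂/∂x)(x*y) dx = (y) dx, which multiplied by dy ∧ dz gives (y) dx ∧ dy ∧ dz
Collecting like 3-forms: d(omega) = (-4*y + 2*z) dx ∧ dy ∧ dz.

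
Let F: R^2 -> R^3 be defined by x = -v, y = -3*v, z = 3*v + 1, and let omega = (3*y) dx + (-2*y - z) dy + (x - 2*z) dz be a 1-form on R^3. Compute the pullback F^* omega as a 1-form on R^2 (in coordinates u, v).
F^* omega = (-21*v - 3) dv

Using F^*(f dg) = (f ∘ F) d(g ∘ F), substitute each coordinate x_i by F_i(u, v) in f_i, and replace dx_i by d F_i = (∂F_i/∂u) du + (∂F_i/∂v) dv.
  For the x component: f_1(F) = -9*v; d F_1 = (0) du + (-1) dv
  For the y component: f_2(F) = 3*v - 1; d F_2 = (0) du + (-3) dv
  For the z component: f_3(F) = -7*v - 2; d F_3 = (0) du + (3) dv
Combining and collecting du, dv coefficients:
  coeff of du: 0
  coeff of dv: -21*v - 3
F^* omega = (-21*v - 3) dv.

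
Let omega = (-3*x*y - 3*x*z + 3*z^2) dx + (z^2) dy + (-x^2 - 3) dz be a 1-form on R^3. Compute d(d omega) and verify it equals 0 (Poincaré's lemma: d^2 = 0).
d(d omega) = 0

Step 1: d omega = sum_{i<j} (∂f_j/∂x_i - ∂f_i/∂x_j) dx_i ∧ dx_j:
  coeff of dx ∧ dy: 3*x
  coeff of dx ∧ dz: x - 6*z
  coeff of dy ∧ dz: -2*z
Step 2: Apply d again to each 2-form coefficient. The only possible 3-form in R^3 is dx ∧ dy ∧ dz, with coefficient
  ∂(coeff of dy∧dz)/∂x - ∂(coeff of dx∧dz)/∂y + ∂(coeff of dx∧dy)/∂z
  = ∂/∂x (-2*z) - ∂/∂y (x - 6*z) + ∂/∂z (3*x).
Each of these terms simplifies to sums of mixed partials that cancel in pairs. The result is 0 (by equality of mixed partials for smooth functions — Schwarz / Clairaut).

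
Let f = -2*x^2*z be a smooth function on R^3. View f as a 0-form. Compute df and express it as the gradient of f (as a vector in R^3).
df = (-4*x*z) dx + (0) dy + (-2*x^2) dz; grad f = (-4*x*z, 0, -2*x^2)

For a 0-form f, d f = (∂f/∂x) dx + (∂f/∂y) dy + (∂f/∂z) dz. The components of the vector representation are exactly the entries of grad f in Cartesian coordinates:
  ∂f/∂x = -4*x*z
  ∂f/∂y = 0
  ∂f/∂z = -2*x^2.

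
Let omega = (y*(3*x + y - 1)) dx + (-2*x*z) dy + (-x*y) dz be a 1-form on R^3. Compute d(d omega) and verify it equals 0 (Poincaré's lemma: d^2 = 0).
d(d omega) = 0

Step 1: d omega = sum_{i<j} (∂f_j/∂x_i - ∂f_i/∂x_j) dx_i ∧ dx_j:
  coeff of dx ∧ dy: -3*x - 2*y - 2*z + 1
  coeff of dx ∧ dz: -y
  coeff of dy ∧ dz: x
Step 2: Apply d again to each 2-form coefficient. The only possible 3-form in R^3 is dx ∧ dy ∧ dz, with coefficient
  ∂(coeff of dy∧dz)/∂x - ∂(coeff of dx∧dz)/∂y + ∂(coeff of dx∧dy)/∂z
  = ∂/∂x (x) - ∂/∂y (-y) + ∂/∂z (-3*x - 2*y - 2*z + 1).
Each of these terms simplifies to sums of mixed partials that cancel in pairs. The result is 0 (by equality of mixed partials for smooth functions — Schwarz / Clairaut).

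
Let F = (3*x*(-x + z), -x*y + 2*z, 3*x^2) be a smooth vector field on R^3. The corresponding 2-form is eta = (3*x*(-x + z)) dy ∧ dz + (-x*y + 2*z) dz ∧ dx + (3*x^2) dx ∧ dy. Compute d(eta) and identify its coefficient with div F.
d(eta) = (-7*x + 3*z) dx ∧ dy ∧ dz; div F = -7*x + 3*z

For a 2-form in R^3 of the form above, applying d gives a 3-form with coefficient ∂P/∂x + ∂Q/∂y + ∂R/∂z:
  ∂P/∂x = -6*x + 3*z
  ∂Q/∂y = -x
  ∂R/∂z = 0
Sum = -7*x + 3*z, which is exactly div F.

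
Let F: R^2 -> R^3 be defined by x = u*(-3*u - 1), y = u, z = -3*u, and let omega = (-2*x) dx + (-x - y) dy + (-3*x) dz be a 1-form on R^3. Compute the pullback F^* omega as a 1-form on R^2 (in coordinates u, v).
F^* omega = (u*(-36*u^2 - 42*u - 11)) du

Using F^*(f dg) = (f ∘ F) d(g ∘ F), substitute each coordinate x_i by F_i(u, v) in f_i, and replace dx_i by d F_i = (∂F_i/∂u) du + (∂F_i/∂v) dv.
  For the x component: f_1(F) = 2*u*(3*u + 1); d F_1 = (-6*u - 1) du + (0) dv
  For the y component: f_2(F) = 3*u^2; d F_2 = (1) du + (0) dv
  For the z component: f_3(F) = 3*u*(3*u + 1); d F_3 = (-3) du + (0) dv
Combining and collecting du, dv coefficients:
  coeff of du: u*(-36*u^2 - 42*u - 11)
  coeff of dv: 0
F^* omega = (u*(-36*u^2 - 42*u - 11)) du.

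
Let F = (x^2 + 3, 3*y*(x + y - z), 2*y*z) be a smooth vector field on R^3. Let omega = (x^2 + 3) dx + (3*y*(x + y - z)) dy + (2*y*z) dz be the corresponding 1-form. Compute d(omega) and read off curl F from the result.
d(omega) = (3*y + 2*z) dy ∧ dz + (0) dz ∧ dx + (3*y) dx ∧ dy; curl F = (3*y + 2*z, 0, 3*y)

d omega = sum_{i<j} (∂f_j/∂x_i - ∂f_i/∂x_j) dx_i ∧ dx_j. Under the identification (dy ∧ dz, dz ∧ dx, dx ∧ dy) ↔ (e_x, e_y, e_z), the coefficients are exactly the components of curl F. Compute:
  ∂R/∂y - ∂Q/∂z = (2*z) - (-3*y) = 3*y + 2*z
  ∂P/∂z - ∂R/∂x = (0) - (0) = 0
  ∂Q/∂x - ∂P/∂y = (3*y) - (0) = 3*y.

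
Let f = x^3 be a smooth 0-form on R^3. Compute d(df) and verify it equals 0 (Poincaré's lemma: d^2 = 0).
d(df) = 0

Step 1: df = sum_i (∂f/∂x_i) dx_i = (3*x^2) dx + (0) dy + (0) dz.
Step 2: Apply d again. Using the 1-form formula, the coefficient of dx ∧ dy in d(df) is ∂^2 f/∂x ∂y - ∂^2 f/∂y ∂x = (0) - (0) = 0 (equality of mixed partials for smooth f).
Similarly for dx ∧ dz and dy ∧ dz — all coefficients vanish. So d(df) = 0.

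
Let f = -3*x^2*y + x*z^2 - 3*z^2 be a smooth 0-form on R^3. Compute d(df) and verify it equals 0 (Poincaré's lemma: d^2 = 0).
d(df) = 0

Step 1: df = sum_i (∂f/∂x_i) dx_i = (-6*x*y + z^2) dx + (-3*x^2) dy + (2*z*(x - 3)) dz.
Step 2: Apply d again. Using the 1-form formula, the coefficient of dx ∧ dy in d(df) is ∂^2 f/∂x ∂y - ∂^2 f/∂y ∂x = (-6*x) - (-6*x) = 0 (equality of mixed partials for smooth f).
Similarly for dx ∧ dz and dy ∧ dz — all coefficients vanish. So d(df) = 0.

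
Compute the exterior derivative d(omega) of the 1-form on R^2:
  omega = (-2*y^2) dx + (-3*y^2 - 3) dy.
d(omega) = (4*y) dx ∧ dy

For a 1-form omega = sum_i f_i dx_i, the exterior derivative is
  d(omega) = sum_{i < j} (∂f_j/∂x_i - ∂f_i/∂x_j) dx_i ∧ dx_j.
  coefficient of dx ∧ dy: ∂f_2/∂x - ∂f_1/∂y = ∂(-3*y^2 - 3)/∂x - ∂(-2*y^2)/∂y = 4*y
Assembling: d(omega) = (4*y) dx ∧ dy.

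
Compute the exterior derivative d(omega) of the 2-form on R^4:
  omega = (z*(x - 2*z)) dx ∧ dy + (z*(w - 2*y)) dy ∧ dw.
d(omega) = (x - 4*z) dx ∧ dy ∧ dz + (-w + 2*y) dy ∧ dz ∧ dw

For a 2-form omega = sum_{i<j} g_{ij} dx_i ∧ dx_j, the exterior derivative is
  d(omega) = sum_{i<j} d(g_{ij}) ∧ dx_i ∧ dx_j = sum_{i<j, k} (∂g_{ij}/∂x_k) dx_k ∧ dx_i ∧ dx_j.
Expand each term, using dx_k ∧ dx_i ∧ dx_j = sgn(permutation) dx_{(a)} ∧ dx_{(b)} ∧ dx_{(c)} with (a < b < c) sorted:
  d(z*(x - 2*z)) includes (∂/∂z)(z*(x - 2*z)) dz = (x - 4*z) dz, which multiplied by dx ∧ dy gives (x - 4*z) dx ∧ dy ∧ dz
  d(z*(w - 2*y)) includes (∂/∂z)(z*(w - 2*y)) dz = (w - 2*y) dz, which multiplied by dy ∧ dw gives (-w + 2*y) dy ∧ dz ∧ dw
Collecting like 3-forms: d(omega) = (x - 4*z) dx ∧ dy ∧ dz + (-w + 2*y) dy ∧ dz ∧ dw.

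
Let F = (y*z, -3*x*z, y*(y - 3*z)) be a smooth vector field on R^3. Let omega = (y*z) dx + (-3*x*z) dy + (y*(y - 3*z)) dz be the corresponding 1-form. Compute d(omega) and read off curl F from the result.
d(omega) = (3*x + 2*y - 3*z) dy ∧ dz + (y) dz ∧ dx + (-4*z) dx ∧ dy; curl F = (3*x + 2*y - 3*z, y, -4*z)

d omega = sum_{i<j} (∂f_j/∂x_i - ∂f_i/∂x_j) dx_i ∧ dx_j. Under the identification (dy ∧ dz, dz ∧ dx, dx ∧ dy) ↔ (e_x, e_y, e_z), the coefficients are exactly the components of curl F. Compute:
  ∂R/∂y - ∂Q/∂z = (2*y - 3*z) - (-3*x) = 3*x + 2*y - 3*z
  ∂P/∂z - ∂R/∂x = (y) - (0) = y
  ∂Q/∂x - ∂P/∂y = (-3*z) - (z) = -4*z.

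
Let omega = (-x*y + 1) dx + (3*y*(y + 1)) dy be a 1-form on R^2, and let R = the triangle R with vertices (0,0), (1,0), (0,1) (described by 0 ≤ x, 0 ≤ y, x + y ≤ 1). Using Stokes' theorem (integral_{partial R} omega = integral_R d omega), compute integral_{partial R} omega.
integral_(partial R) omega = 1/6

Stokes: integral_partial_R omega = integral_R d omega with d omega = (∂Q/∂x - ∂P/∂y) dx ∧ dy.
  ∂Q/∂x = 0
  ∂P/∂y = -x
  integrand = ∂Q/∂x - ∂P/∂y = x.
Integrating over R: integral_0^1 integral_0^{1-x} (x) dy dx = 1/6.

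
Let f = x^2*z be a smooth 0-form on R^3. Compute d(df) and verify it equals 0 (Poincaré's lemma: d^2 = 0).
d(df) = 0

Step 1: df = sum_i (∂f/∂x_i) dx_i = (2*x*z) dx + (0) dy + (x^2) dz.
Step 2: Apply d again. Using the 1-form formula, the coefficient of dx ∧ dy in d(df) is ∂^2 f/∂x ∂y - ∂^2 f/∂y ∂x = (0) - (0) = 0 (equality of mixed partials for smooth f).
Similarly for dx ∧ dz and dy ∧ dz — all coefficients vanish. So d(df) = 0.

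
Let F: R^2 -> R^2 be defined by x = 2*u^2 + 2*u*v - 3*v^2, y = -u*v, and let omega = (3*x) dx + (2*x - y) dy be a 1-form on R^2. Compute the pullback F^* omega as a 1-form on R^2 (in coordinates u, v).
F^* omega = (24*u^3 + 32*u^2*v - 29*u*v^2 - 12*v^3) du + (8*u^3 - 29*u^2*v - 48*u*v^2 + 54*v^3) dv

Using F^*(f dg) = (f ∘ F) d(g ∘ F), substitute each coordinate x_i by F_i(u, v) in f_i, and replace dx_i by d F_i = (∂F_i/∂u) du + (∂F_i/∂v) dv.
  For the x component: f_1(F) = 6*u^2 + 6*u*v - 9*v^2; d F_1 = (4*u + 2*v) du + (2*u - 6*v) dv
  For the y component: f_2(F) = 4*u^2 + 5*u*v - 6*v^2; d F_2 = (-v) du + (-u) dv
Combining and collecting du, dv coefficients:
  coeff of du: 24*u^3 + 32*u^2*v - 29*u*v^2 - 12*v^3
  coeff of dv: 8*u^3 - 29*u^2*v - 48*u*v^2 + 54*v^3
F^* omega = (24*u^3 + 32*u^2*v - 29*u*v^2 - 12*v^3) du + (8*u^3 - 29*u^2*v - 48*u*v^2 + 54*v^3) dv.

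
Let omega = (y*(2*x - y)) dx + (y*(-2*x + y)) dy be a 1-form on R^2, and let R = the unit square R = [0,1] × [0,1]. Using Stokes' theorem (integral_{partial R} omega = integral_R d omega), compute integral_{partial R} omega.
integral_(partial R) omega = -1

Stokes: integral_partial_R omega = integral_R d omega with d omega = (∂Q/∂x - ∂P/∂y) dx ∧ dy.
  ∂Q/∂x = -2*y
  ∂P/∂y = 2*x - 2*y
  integrand = ∂Q/∂x - ∂P/∂y = -2*x.
Integrating over R: integral_0^1 integral_0^1 (-2*x) dx dy = -1.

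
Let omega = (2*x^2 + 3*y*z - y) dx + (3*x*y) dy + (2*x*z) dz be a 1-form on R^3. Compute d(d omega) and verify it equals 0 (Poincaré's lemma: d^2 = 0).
d(d omega) = 0

Step 1: d omega = sum_{i<j} (∂f_j/∂x_i - ∂f_i/∂x_j) dx_i ∧ dx_j:
  coeff of dx ∧ dy: 3*y - 3*z + 1
  coeff of dx ∧ dz: -3*y + 2*z
  coeff of dy ∧ dz: 0
Step 2: Apply d again to each 2-form coefficient. The only possible 3-form in R^3 is dx ∧ dy ∧ dz, with coefficient
  ∂(coeff of dy∧dz)/∂x - ∂(coeff of dx∧dz)/∂y + ∂(coeff of dx∧dy)/∂z
  = ∂/∂x (0) - ∂/∂y (-3*y + 2*z) + ∂/∂z (3*y - 3*z + 1).
Each of these terms simplifies to sums of mixed partials that cancel in pairs. The result is 0 (by equality of mixed partials for smooth functions — Schwarz / Clairaut).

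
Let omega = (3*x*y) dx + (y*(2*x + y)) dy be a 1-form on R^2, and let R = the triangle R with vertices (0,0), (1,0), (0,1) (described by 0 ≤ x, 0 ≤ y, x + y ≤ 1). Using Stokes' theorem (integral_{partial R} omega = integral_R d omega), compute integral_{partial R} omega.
integral_(partial R) omega = -1/6

Stokes: integral_partial_R omega = integral_R d omega with d omega = (∂Q/∂x - ∂P/∂y) dx ∧ dy.
  ∂Q/∂x = 2*y
  ∂P/∂y = 3*x
  integrand = ∂Q/∂x - ∂P/∂y = -3*x + 2*y.
Integrating over R: integral_0^1 integral_0^{1-x} (-3*x + 2*y) dy dx = -1/6.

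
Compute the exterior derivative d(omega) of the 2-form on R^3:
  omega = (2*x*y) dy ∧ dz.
d(omega) = (2*y) dx ∧ dy ∧ dz

For a 2-form omega = sum_{i<j} g_{ij} dx_i ∧ dx_j, the exterior derivative is
  d(omega) = sum_{i<j} d(g_{ij}) ∧ dx_i ∧ dx_j = sum_{i<j, k} (∂g_{ij}/∂x_k) dx_k ∧ dx_i ∧ dx_j.
Expand each term, using dx_k ∧ dx_i ∧ dx_j = sgn(permutation) dx_{(a)} ∧ dx_{(b)} ∧ dx_{(c)} with (a < b < c) sorted:
  d(2*x*y) includes (∂/∂x)(2*x*y) dx = (2*y) dx, which multiplied by dy ∧ dz gives (2*y) dx ∧ dy ∧ dz
Collecting like 3-forms: d(omega) = (2*y) dx ∧ dy ∧ dz.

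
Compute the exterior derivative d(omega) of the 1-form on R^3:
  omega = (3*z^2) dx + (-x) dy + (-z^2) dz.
d(omega) = (-1) dx ∧ dy + (-6*z) dx ∧ dz

For a 1-form omega = sum_i f_i dx_i, the exterior derivative is
  d(omega) = sum_{i < j} (∂f_j/∂x_i - ∂f_i/∂x_j) dx_i ∧ dx_j.
  coefficient of dx ∧ dy: ∂f_2/∂x - ∂f_1/∂y = ∂(-x)/∂x - ∂(3*z^2)/∂y = -1
  coefficient of dx ∧ dz: ∂f_3/∂x - ∂f_1/∂z = ∂(-z^2)/∂x - ∂(3*z^2)/∂z = -6*z
Assembling: d(omega) = (-1) dx ∧ dy + (-6*z) dx ∧ dz.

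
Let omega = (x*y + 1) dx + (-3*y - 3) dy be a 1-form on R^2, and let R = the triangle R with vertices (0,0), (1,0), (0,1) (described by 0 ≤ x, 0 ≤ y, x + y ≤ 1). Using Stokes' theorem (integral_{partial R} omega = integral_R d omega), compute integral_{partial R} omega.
integral_(partial R) omega = -1/6

Stokes: integral_partial_R omega = integral_R d omega with d omega = (∂Q/∂x - ∂P/∂y) dx ∧ dy.
  ∂Q/∂x = 0
  ∂P/∂y = x
  integrand = ∂Q/∂x - ∂P/∂y = -x.
Integrating over R: integral_0^1 integral_0^{1-x} (-x) dy dx = -1/6.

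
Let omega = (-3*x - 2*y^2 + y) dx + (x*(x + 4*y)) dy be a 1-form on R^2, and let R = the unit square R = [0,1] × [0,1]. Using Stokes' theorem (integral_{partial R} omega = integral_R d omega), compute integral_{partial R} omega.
integral_(partial R) omega = 4

Stokes: integral_partial_R omega = integral_R d omega with d omega = (∂Q/∂x - ∂P/∂y) dx ∧ dy.
  ∂Q/∂x = 2*x + 4*y
  ∂P/∂y = 1 - 4*y
  integrand = ∂Q/∂x - ∂P/∂y = 2*x + 8*y - 1.
Integrating over R: integral_0^1 integral_0^1 (2*x + 8*y - 1) dx dy = 4.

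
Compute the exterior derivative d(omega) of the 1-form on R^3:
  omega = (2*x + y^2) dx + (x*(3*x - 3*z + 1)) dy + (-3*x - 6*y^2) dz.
d(omega) = (6*x - 2*y - 3*z + 1) dx ∧ dy + (-3) dx ∧ dz + (3*x - 12*y) dy ∧ dz

For a 1-form omega = sum_i f_i dx_i, the exterior derivative is
  d(omega) = sum_{i < j} (∂f_j/∂x_i - ∂f_i/∂x_j) dx_i ∧ dx_j.
  coefficient of dx ∧ dy: ∂f_2/∂x - ∂f_1/∂y = ∂(x*(3*x - 3*z + 1))/∂x - ∂(2*x + y^2)/∂y = 6*x - 2*y - 3*z + 1
  coefficient of dx ∧ dz: ∂f_3/∂x - ∂f_1/∂z = ∂(-3*x - 6*y^2)/∂x - ∂(2*x + y^2)/∂z = -3
  coefficient of dy ∧ dz: ∂f_3/∂y - ∂f_2/∂z = ∂(-3*x - 6*y^2)/∂y - ∂(x*(3*x - 3*z + 1))/∂z = 3*x - 12*y
Assembling: d(omega) = (6*x - 2*y - 3*z + 1) dx ∧ dy + (-3) dx ∧ dz + (3*x - 12*y) dy ∧ dz.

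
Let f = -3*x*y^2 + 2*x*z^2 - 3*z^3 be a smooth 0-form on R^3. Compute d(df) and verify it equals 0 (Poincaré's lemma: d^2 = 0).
d(df) = 0

Step 1: df = sum_i (∂f/∂x_i) dx_i = (-3*y^2 + 2*z^2) dx + (-6*x*y) dy + (z*(4*x - 9*z)) dz.
Step 2: Apply d again. Using the 1-form formula, the coefficient of dx ∧ dy in d(df) is ∂^2 f/∂x ∂y - ∂^2 f/∂y ∂x = (-6*y) - (-6*y) = 0 (equality of mixed partials for smooth f).
Similarly for dx ∧ dz and dy ∧ dz — all coefficients vanish. So d(df) = 0.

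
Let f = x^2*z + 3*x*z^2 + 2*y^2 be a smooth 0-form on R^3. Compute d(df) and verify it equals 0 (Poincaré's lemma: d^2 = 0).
d(df) = 0

Step 1: df = sum_i (∂f/∂x_i) dx_i = (z*(2*x + 3*z)) dx + (4*y) dy + (x*(x + 6*z)) dz.
Step 2: Apply d again. Using the 1-form formula, the coefficient of dx ∧ dy in d(df) is ∂^2 f/∂x ∂y - ∂^2 f/∂y ∂x = (0) - (0) = 0 (equality of mixed partials for smooth f).
Similarly for dx ∧ dz and dy ∧ dz — all coefficients vanish. So d(df) = 0.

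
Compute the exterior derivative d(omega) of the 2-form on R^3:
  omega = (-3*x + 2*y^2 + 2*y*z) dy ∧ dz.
d(omega) = (-3) dx ∧ dy ∧ dz

For a 2-form omega = sum_{i<j} g_{ij} dx_i ∧ dx_j, the exterior derivative is
  d(omega) = sum_{i<j} d(g_{ij}) ∧ dx_i ∧ dx_j = sum_{i<j, k} (∂g_{ij}/∂x_k) dx_k ∧ dx_i ∧ dx_j.
Expand each term, using dx_k ∧ dx_i ∧ dx_j = sgn(permutation) dx_{(a)} ∧ dx_{(b)} ∧ dx_{(c)} with (a < b < c) sorted:
  d(-3*x + 2*y^2 + 2*y*z) includes (∂/∂x)(-3*x + 2*y^2 + 2*y*z) dx = (-3) dx, which multiplied by dy ∧ dz gives (-3) dx ∧ dy ∧ dz
Collecting like 3-forms: d(omega) = (-3) dx ∧ dy ∧ dz.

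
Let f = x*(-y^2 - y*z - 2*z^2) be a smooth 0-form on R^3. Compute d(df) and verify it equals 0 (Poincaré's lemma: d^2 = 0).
d(df) = 0

Step 1: df = sum_i (∂f/∂x_i) dx_i = (-y^2 - y*z - 2*z^2) dx + (x*(-2*y - z)) dy + (x*(-y - 4*z)) dz.
Step 2: Apply d again. Using the 1-form formula, the coefficient of dx ∧ dy in d(df) is ∂^2 f/∂x ∂y - ∂^2 f/∂y ∂x = (-2*y - z) - (-2*y - z) = 0 (equality of mixed partials for smooth f).
Similarly for dx ∧ dz and dy ∧ dz — all coefficients vanish. So d(df) = 0.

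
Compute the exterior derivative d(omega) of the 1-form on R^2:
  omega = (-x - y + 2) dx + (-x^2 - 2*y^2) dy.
d(omega) = (1 - 2*x) dx ∧ dy

For a 1-form omega = sum_i f_i dx_i, the exterior derivative is
  d(omega) = sum_{i < j} (∂f_j/∂x_i - ∂f_i/∂x_j) dx_i ∧ dx_j.
  coefficient of dx ∧ dy: ∂f_2/∂x - ∂f_1/∂y = ∂(-x^2 - 2*y^2)/∂x - ∂(-x - y + 2)/∂y = 1 - 2*x
Assembling: d(omega) = (1 - 2*x) dx ∧ dy.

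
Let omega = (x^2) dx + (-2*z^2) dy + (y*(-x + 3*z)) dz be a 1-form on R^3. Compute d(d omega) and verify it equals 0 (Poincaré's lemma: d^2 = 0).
d(d omega) = 0

Step 1: d omega = sum_{i<j} (∂f_j/∂x_i - ∂f_i/∂x_j) dx_i ∧ dx_j:
  coeff of dx ∧ dy: 0
  coeff of dx ∧ dz: -y
  coeff of dy ∧ dz: -x + 7*z
Step 2: Apply d again to each 2-form coefficient. The only possible 3-form in R^3 is dx ∧ dy ∧ dz, with coefficient
  ∂(coeff of dy∧dz)/∂x - ∂(coeff of dx∧dz)/∂y + ∂(coeff of dx∧dy)/∂z
  = ∂/∂x (-x + 7*z) - ∂/∂y (-y) + ∂/∂z (0).
Each of these terms simplifies to sums of mixed partials that cancel in pairs. The result is 0 (by equality of mixed partials for smooth functions — Schwarz / Clairaut).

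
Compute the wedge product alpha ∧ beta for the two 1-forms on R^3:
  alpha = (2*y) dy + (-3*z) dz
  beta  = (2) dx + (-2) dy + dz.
alpha ∧ beta = (-4*y) dx ∧ dy + (2*y - 6*z) dy ∧ dz + (6*z) dx ∧ dz

Distribute the wedge, using dx_i ∧ dx_j = -dx_j ∧ dx_i and dx_i ∧ dx_i = 0. For each pair (i, j) with i < j, the coefficient of dx_i ∧ dx_j in alpha ∧ beta is (alpha_i * beta_j - alpha_j * beta_i). Collecting: alpha ∧ beta = (-4*y) dx ∧ dy + (2*y - 6*z) dy ∧ dz + (6*z) dx ∧ dz.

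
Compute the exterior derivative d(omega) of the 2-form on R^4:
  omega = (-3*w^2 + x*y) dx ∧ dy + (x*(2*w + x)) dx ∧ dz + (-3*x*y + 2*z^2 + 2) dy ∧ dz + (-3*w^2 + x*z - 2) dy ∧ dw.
d(omega) = (-6*w + z) dx ∧ dy ∧ dw + (2*x) dx ∧ dz ∧ dw + (-3*y) dx ∧ dy ∧ dz + (-x) dy ∧ dz ∧ dw

For a 2-form omega = sum_{i<j} g_{ij} dx_i ∧ dx_j, the exterior derivative is
  d(omega) = sum_{i<j} d(g_{ij}) ∧ dx_i ∧ dx_j = sum_{i<j, k} (∂g_{ij}/∂x_k) dx_k ∧ dx_i ∧ dx_j.
Expand each term, using dx_k ∧ dx_i ∧ dx_j = sgn(permutation) dx_{(a)} ∧ dx_{(b)} ∧ dx_{(c)} with (a < b < c) sorted:
  d(-3*w^2 + x*y) includes (∂/∂w)(-3*w^2 + x*y) dw = (-6*w) dw, which multiplied by dx ∧ dy gives (-6*w) dx ∧ dy ∧ dw
  d(x*(2*w + x)) includes (∂/∂w)(x*(2*w + x)) dw = (2*x) dw, which multiplied by dx ∧ dz gives (2*x) dx ∧ dz ∧ dw
  d(-3*x*y + 2*z^2 + 2) includes (∂/∂x)(-3*x*y + 2*z^2 + 2) dx = (-3*y) dx, which multiplied by dy ∧ dz gives (-3*y) dx ∧ dy ∧ dz
  d(-3*w^2 + x*z - 2) includes (∂/∂x)(-3*w^2 + x*z - 2) dx = (z) dx, which multiplied by dy ∧ dw gives (z) dx ∧ dy ∧ dw
  d(-3*w^2 + x*z - 2) includes (∂/∂z)(-3*w^2 + x*z - 2) dz = (x) dz, which multiplied by dy ∧ dw gives (-x) dy ∧ dz ∧ dw
Collecting like 3-forms: d(omega) = (-6*w + z) dx ∧ dy ∧ dw + (2*x) dx ∧ dz ∧ dw + (-3*y) dx ∧ dy ∧ dz + (-x) dy ∧ dz ∧ dw.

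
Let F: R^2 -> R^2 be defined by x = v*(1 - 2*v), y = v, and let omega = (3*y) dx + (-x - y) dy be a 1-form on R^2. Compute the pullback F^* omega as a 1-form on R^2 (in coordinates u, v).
F^* omega = (v*(1 - 10*v)) dv

Using F^*(f dg) = (f ∘ F) d(g ∘ F), substitute each coordinate x_i by F_i(u, v) in f_i, and replace dx_i by d F_i = (∂F_i/∂u) du + (∂F_i/∂v) dv.
  For the x component: f_1(F) = 3*v; d F_1 = (0) du + (1 - 4*v) dv
  For the y component: f_2(F) = 2*v*(v - 1); d F_2 = (0) du + (1) dv
Combining and collecting du, dv coefficients:
  coeff of du: 0
  coeff of dv: v*(1 - 10*v)
F^* omega = (v*(1 - 10*v)) dv.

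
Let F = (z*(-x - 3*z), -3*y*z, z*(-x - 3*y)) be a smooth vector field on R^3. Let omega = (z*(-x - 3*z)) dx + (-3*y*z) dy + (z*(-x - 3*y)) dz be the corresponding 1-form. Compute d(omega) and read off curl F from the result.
d(omega) = (3*y - 3*z) dy ∧ dz + (-x - 5*z) dz ∧ dx + (0) dx ∧ dy; curl F = (3*y - 3*z, -x - 5*z, 0)

d omega = sum_{i<j} (∂f_j/∂x_i - ∂f_i/∂x_j) dx_i ∧ dx_j. Under the identification (dy ∧ dz, dz ∧ dx, dx ∧ dy) ↔ (e_x, e_y, e_z), the coefficients are exactly the components of curl F. Compute:
  ∂R/∂y - ∂Q/∂z = (-3*z) - (-3*y) = 3*y - 3*z
  ∂P/∂z - ∂R/∂x = (-x - 6*z) - (-z) = -x - 5*z
  ∂Q/∂x - ∂P/∂y = (0) - (0) = 0.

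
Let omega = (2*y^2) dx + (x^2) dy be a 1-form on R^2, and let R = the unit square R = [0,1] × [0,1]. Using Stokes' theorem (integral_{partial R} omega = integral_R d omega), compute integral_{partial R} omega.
integral_(partial R) omega = -1

Stokes: integral_partial_R omega = integral_R d omega with d omega = (∂Q/∂x - ∂P/∂y) dx ∧ dy.
  ∂Q/∂x = 2*x
  ∂P/∂y = 4*y
  integrand = ∂Q/∂x - ∂P/∂y = 2*x - 4*y.
Integrating over R: integral_0^1 integral_0^1 (2*x - 4*y) dx dy = -1.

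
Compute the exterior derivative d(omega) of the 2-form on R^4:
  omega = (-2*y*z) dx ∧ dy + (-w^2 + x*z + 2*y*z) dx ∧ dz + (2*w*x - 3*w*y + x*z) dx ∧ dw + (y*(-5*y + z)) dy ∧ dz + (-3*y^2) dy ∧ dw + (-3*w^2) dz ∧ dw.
d(omega) = (-2*y - 2*z) dx ∧ dy ∧ dz + (-2*w - x) dx ∧ dz ∧ dw + (3*w) dx ∧ dy ∧ dw

For a 2-form omega = sum_{i<j} g_{ij} dx_i ∧ dx_j, the exterior derivative is
  d(omega) = sum_{i<j} d(g_{ij}) ∧ dx_i ∧ dx_j = sum_{i<j, k} (∂g_{ij}/∂x_k) dx_k ∧ dx_i ∧ dx_j.
Expand each term, using dx_k ∧ dx_i ∧ dx_j = sgn(permutation) dx_{(a)} ∧ dx_{(b)} ∧ dx_{(c)} with (a < b < c) sorted:
  d(-2*y*z) includes (∂/∂z)(-2*y*z) dz = (-2*y) dz, which multiplied by dx ∧ dy gives (-2*y) dx ∧ dy ∧ dz
  d(-w^2 + x*z + 2*y*z) includes (∂/∂y)(-w^2 + x*z + 2*y*z) dy = (2*z) dy, which multiplied by dx ∧ dz gives (-2*z) dx ∧ dy ∧ dz
  d(-w^2 + x*z + 2*y*z) includes (∂/∂w)(-w^2 + x*z + 2*y*z) dw = (-2*w) dw, which multiplied by dx ∧ dz gives (-2*w) dx ∧ dz ∧ dw
  d(2*w*x - 3*w*y + x*z) includes (∂/∂y)(2*w*x - 3*w*y + x*z) dy = (-3*w) dy, which multiplied by dx ∧ dw gives (3*w) dx ∧ dy ∧ dw
  d(2*w*x - 3*w*y + x*z) includes (∂/∂z)(2*w*x - 3*w*y + x*z) dz = (x) dz, which multiplied by dx ∧ dw gives (-x) dx ∧ dz ∧ dw
Collecting like 3-forms: d(omega) = (-2*y - 2*z) dx ∧ dy ∧ dz + (-2*w - x) dx ∧ dz ∧ dw + (3*w) dx ∧ dy ∧ dw.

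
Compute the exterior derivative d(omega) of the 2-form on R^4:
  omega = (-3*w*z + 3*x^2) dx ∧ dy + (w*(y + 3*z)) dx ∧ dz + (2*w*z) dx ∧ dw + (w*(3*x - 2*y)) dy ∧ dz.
d(omega) = (-w) dx ∧ dy ∧ dz + (-3*z) dx ∧ dy ∧ dw + (-2*w + y + 3*z) dx ∧ dz ∧ dw + (3*x - 2*y) dy ∧ dz ∧ dw

For a 2-form omega = sum_{i<j} g_{ij} dx_i ∧ dx_j, the exterior derivative is
  d(omega) = sum_{i<j} d(g_{ij}) ∧ dx_i ∧ dx_j = sum_{i<j, k} (∂g_{ij}/∂x_k) dx_k ∧ dx_i ∧ dx_j.
Expand each term, using dx_k ∧ dx_i ∧ dx_j = sgn(permutation) dx_{(a)} ∧ dx_{(b)} ∧ dx_{(c)} with (a < b < c) sorted:
  d(-3*w*z + 3*x^2) includes (∂/∂z)(-3*w*z + 3*x^2) dz = (-3*w) dz, which multiplied by dx ∧ dy gives (-3*w) dx ∧ dy ∧ dz
  d(-3*w*z + 3*x^2) includes (∂/∂w)(-3*w*z + 3*x^2) dw = (-3*z) dw, which multiplied by dx ∧ dy gives (-3*z) dx ∧ dy ∧ dw
  d(w*(y + 3*z)) includes (∂/∂y)(w*(y + 3*z)) dy = (w) dy, which multiplied by dx ∧ dz gives (-w) dx ∧ dy ∧ dz
  d(w*(y + 3*z)) includes (∂/∂w)(w*(y + 3*z)) dw = (y + 3*z) dw, which multiplied by dx ∧ dz gives (y + 3*z) dx ∧ dz ∧ dw
  d(2*w*z) includes (∂/∂z)(2*w*z) dz = (2*w) dz, which multiplied by dx ∧ dw gives (-2*w) dx ∧ dz ∧ dw
  d(w*(3*x - 2*y)) includes (∂/∂x)(w*(3*x - 2*y)) dx = (3*w) dx, which multiplied by dy ∧ dz gives (3*w) dx ∧ dy ∧ dz
  d(w*(3*x - 2*y)) includes (∂/∂w)(w*(3*x - 2*y)) dw = (3*x - 2*y) dw, which multiplied by dy ∧ dz gives (3*x - 2*y) dy ∧ dz ∧ dw
Collecting like 3-forms: d(omega) = (-w) dx ∧ dy ∧ dz + (-3*z) dx ∧ dy ∧ dw + (-2*w + y + 3*z) dx ∧ dz ∧ dw + (3*x - 2*y) dy ∧ dz ∧ dw.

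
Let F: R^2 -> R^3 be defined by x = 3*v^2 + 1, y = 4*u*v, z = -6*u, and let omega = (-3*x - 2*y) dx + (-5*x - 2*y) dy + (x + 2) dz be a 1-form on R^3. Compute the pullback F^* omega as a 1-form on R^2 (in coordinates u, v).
F^* omega = (-32*u*v^2 - 60*v^3 - 18*v^2 - 20*v - 18) du + (-32*u^2*v - 108*u*v^2 - 20*u - 54*v^3 - 18*v) dv

Using F^*(f dg) = (f ∘ F) d(g ∘ F), substitute each coordinate x_i by F_i(u, v) in f_i, and replace dx_i by d F_i = (∂F_i/∂u) du + (∂F_i/∂v) dv.
  For the x component: f_1(F) = -8*u*v - 9*v^2 - 3; d F_1 = (0) du + (6*v) dv
  For the y component: f_2(F) = -8*u*v - 15*v^2 - 5; d F_2 = (4*v) du + (4*u) dv
  For the z component: f_3(F) = 3*v^2 + 3; d F_3 = (-6) du + (0) dv
Combining and collecting du, dv coefficients:
  coeff of du: -32*u*v^2 - 60*v^3 - 18*v^2 - 20*v - 18
  coeff of dv: -32*u^2*v - 108*u*v^2 - 20*u - 54*v^3 - 18*v
F^* omega = (-32*u*v^2 - 60*v^3 - 18*v^2 - 20*v - 18) du + (-32*u^2*v - 108*u*v^2 - 20*u - 54*v^3 - 18*v) dv.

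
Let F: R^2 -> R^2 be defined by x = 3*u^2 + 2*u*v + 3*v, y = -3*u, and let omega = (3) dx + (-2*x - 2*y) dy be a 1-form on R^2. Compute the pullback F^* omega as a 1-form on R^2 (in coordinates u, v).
F^* omega = (18*u^2 + 12*u*v + 24*v) du + (6*u + 9) dv

Using F^*(f dg) = (f ∘ F) d(g ∘ F), substitute each coordinate x_i by F_i(u, v) in f_i, and replace dx_i by d F_i = (∂F_i/∂u) du + (∂F_i/∂v) dv.
  For the x component: f_1(F) = 3; d F_1 = (6*u + 2*v) du + (2*u + 3) dv
  For the y component: f_2(F) = -6*u^2 - 4*u*v + 6*u - 6*v; d F_2 = (-3) du + (0) dv
Combining and collecting du, dv coefficients:
  coeff of du: 18*u^2 + 12*u*v + 24*v
  coeff of dv: 6*u + 9
F^* omega = (18*u^2 + 12*u*v + 24*v) du + (6*u + 9) dv.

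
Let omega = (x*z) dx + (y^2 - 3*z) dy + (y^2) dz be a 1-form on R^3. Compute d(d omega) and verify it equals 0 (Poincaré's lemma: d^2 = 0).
d(d omega) = 0

Step 1: d omega = sum_{i<j} (∂f_j/∂x_i - ∂f_i/∂x_j) dx_i ∧ dx_j:
  coeff of dx ∧ dy: 0
  coeff of dx ∧ dz: -x
  coeff of dy ∧ dz: 2*y + 3
Step 2: Apply d again to each 2-form coefficient. The only possible 3-form in R^3 is dx ∧ dy ∧ dz, with coefficient
  ∂(coeff of dy∧dz)/∂x - ∂(coeff of dx∧dz)/∂y + ∂(coeff of dx∧dy)/∂z
  = ∂/∂x (2*y + 3) - ∂/∂y (-x) + ∂/∂z (0).
Each of these terms simplifies to sums of mixed partials that cancel in pairs. The result is 0 (by equality of mixed partials for smooth functions — Schwarz / Clairaut).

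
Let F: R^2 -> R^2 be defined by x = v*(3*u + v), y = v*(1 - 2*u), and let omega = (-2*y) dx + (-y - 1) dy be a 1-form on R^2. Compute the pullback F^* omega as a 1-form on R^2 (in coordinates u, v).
F^* omega = (2*v*(4*u*v - 2*v + 1)) du + (8*u^2*v + 8*u*v^2 - 2*u*v + 2*u - 4*v^2 - v - 1) dv

Using F^*(f dg) = (f ∘ F) d(g ∘ F), substitute each coordinate x_i by F_i(u, v) in f_i, and replace dx_i by d F_i = (∂F_i/∂u) du + (∂F_i/∂v) dv.
  For the x component: f_1(F) = 2*v*(2*u - 1); d F_1 = (3*v) du + (3*u + 2*v) dv
  For the y component: f_2(F) = 2*u*v - v - 1; d F_2 = (-2*v) du + (1 - 2*u) dv
Combining and collecting du, dv coefficients:
  coeff of du: 2*v*(4*u*v - 2*v + 1)
  coeff of dv: 8*u^2*v + 8*u*v^2 - 2*u*v + 2*u - 4*v^2 - v - 1
F^* omega = (2*v*(4*u*v - 2*v + 1)) du + (8*u^2*v + 8*u*v^2 - 2*u*v + 2*u - 4*v^2 - v - 1) dv.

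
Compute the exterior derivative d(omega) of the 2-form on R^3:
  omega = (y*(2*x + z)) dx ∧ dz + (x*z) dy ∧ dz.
d(omega) = (-2*x) dx ∧ dy ∧ dz

For a 2-form omega = sum_{i<j} g_{ij} dx_i ∧ dx_j, the exterior derivative is
  d(omega) = sum_{i<j} d(g_{ij}) ∧ dx_i ∧ dx_j = sum_{i<j, k} (∂g_{ij}/∂x_k) dx_k ∧ dx_i ∧ dx_j.
Expand each term, using dx_k ∧ dx_i ∧ dx_j = sgn(permutation) dx_{(a)} ∧ dx_{(b)} ∧ dx_{(c)} with (a < b < c) sorted:
  d(y*(2*x + z)) includes (∂/∂y)(y*(2*x + z)) dy = (2*x + z) dy, which multiplied by dx ∧ dz gives (-2*x - z) dx ∧ dy ∧ dz
  d(x*z) includes (∂/∂x)(x*z) dx = (z) dx, which multiplied by dy ∧ dz gives (z) dx ∧ dy ∧ dz
Collecting like 3-forms: d(omega) = (-2*x) dx ∧ dy ∧ dz.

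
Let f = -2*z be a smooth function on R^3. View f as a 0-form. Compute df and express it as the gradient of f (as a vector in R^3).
df = (0) dx + (0) dy + (-2) dz; grad f = (0, 0, -2)

For a 0-form f, d f = (∂f/∂x) dx + (∂f/∂y) dy + (∂f/∂z) dz. The components of the vector representation are exactly the entries of grad f in Cartesian coordinates:
  ∂f/∂x = 0
  ∂f/∂y = 0
  ∂f/∂z = -2.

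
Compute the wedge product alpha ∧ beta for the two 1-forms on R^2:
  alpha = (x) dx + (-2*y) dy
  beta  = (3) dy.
alpha ∧ beta = (3*x) dx ∧ dy

Distribute the wedge, using dx_i ∧ dx_j = -dx_j ∧ dx_i and dx_i ∧ dx_i = 0. For each pair (i, j) with i < j, the coefficient of dx_i ∧ dx_j in alpha ∧ beta is (alpha_i * beta_j - alpha_j * beta_i). Collecting: alpha ∧ beta = (3*x) dx ∧ dy.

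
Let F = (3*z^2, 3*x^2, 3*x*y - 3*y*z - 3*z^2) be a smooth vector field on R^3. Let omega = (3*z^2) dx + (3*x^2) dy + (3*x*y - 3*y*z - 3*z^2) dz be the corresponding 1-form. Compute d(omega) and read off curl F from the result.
d(omega) = (3*x - 3*z) dy ∧ dz + (-3*y + 6*z) dz ∧ dx + (6*x) dx ∧ dy; curl F = (3*x - 3*z, -3*y + 6*z, 6*x)

d omega = sum_{i<j} (∂f_j/∂x_i - ∂f_i/∂x_j) dx_i ∧ dx_j. Under the identification (dy ∧ dz, dz ∧ dx, dx ∧ dy) ↔ (e_x, e_y, e_z), the coefficients are exactly the components of curl F. Compute:
  ∂R/∂y - ∂Q/∂z = (3*x - 3*z) - (0) = 3*x - 3*z
  ∂P/∂z - ∂R/∂x = (6*z) - (3*y) = -3*y + 6*z
  ∂Q/∂x - ∂P/∂y = (6*x) - (0) = 6*x.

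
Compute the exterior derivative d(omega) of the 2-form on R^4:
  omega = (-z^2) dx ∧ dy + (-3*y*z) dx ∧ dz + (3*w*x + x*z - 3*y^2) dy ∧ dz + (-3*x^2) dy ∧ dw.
d(omega) = (3*w + 2*z) dx ∧ dy ∧ dz + (3*x) dy ∧ dz ∧ dw + (-6*x) dx ∧ dy ∧ dw

For a 2-form omega = sum_{i<j} g_{ij} dx_i ∧ dx_j, the exterior derivative is
  d(omega) = sum_{i<j} d(g_{ij}) ∧ dx_i ∧ dx_j = sum_{i<j, k} (∂g_{ij}/∂x_k) dx_k ∧ dx_i ∧ dx_j.
Expand each term, using dx_k ∧ dx_i ∧ dx_j = sgn(permutation) dx_{(a)} ∧ dx_{(b)} ∧ dx_{(c)} with (a < b < c) sorted:
  d(-z^2) includes (∂/∂z)(-z^2) dz = (-2*z) dz, which multiplied by dx ∧ dy gives (-2*z) dx ∧ dy ∧ dz
  d(-3*y*z) includes (∂/∂y)(-3*y*z) dy = (-3*z) dy, which multiplied by dx ∧ dz gives (3*z) dx ∧ dy ∧ dz
  d(3*w*x + x*z - 3*y^2) includes (∂/∂x)(3*w*x + x*z - 3*y^2) dx = (3*w + z) dx, which multiplied by dy ∧ dz gives (3*w + z) dx ∧ dy ∧ dz
  d(3*w*x + x*z - 3*y^2) includes (∂/∂w)(3*w*x + x*z - 3*y^2) dw = (3*x) dw, which multiplied by dy ∧ dz gives (3*x) dy ∧ dz ∧ dw
  d(-3*x^2) includes (∂/∂x)(-3*x^2) dx = (-6*x) dx, which multiplied by dy ∧ dw gives (-6*x) dx ∧ dy ∧ dw
Collecting like 3-forms: d(omega) = (3*w + 2*z) dx ∧ dy ∧ dz + (3*x) dy ∧ dz ∧ dw + (-6*x) dx ∧ dy ∧ dw.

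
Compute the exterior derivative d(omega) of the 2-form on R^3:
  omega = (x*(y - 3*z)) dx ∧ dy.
d(omega) = (-3*x) dx ∧ dy ∧ dz

For a 2-form omega = sum_{i<j} g_{ij} dx_i ∧ dx_j, the exterior derivative is
  d(omega) = sum_{i<j} d(g_{ij}) ∧ dx_i ∧ dx_j = sum_{i<j, k} (∂g_{ij}/∂x_k) dx_k ∧ dx_i ∧ dx_j.
Expand each term, using dx_k ∧ dx_i ∧ dx_j = sgn(permutation) dx_{(a)} ∧ dx_{(b)} ∧ dx_{(c)} with (a < b < c) sorted:
  d(x*(y - 3*z)) includes (∂/∂z)(x*(y - 3*z)) dz = (-3*x) dz, which multiplied by dx ∧ dy gives (-3*x) dx ∧ dy ∧ dz
Collecting like 3-forms: d(omega) = (-3*x) dx ∧ dy ∧ dz.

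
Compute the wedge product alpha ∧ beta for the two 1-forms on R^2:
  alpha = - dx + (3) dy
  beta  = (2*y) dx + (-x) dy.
alpha ∧ beta = (x - 6*y) dx ∧ dy

Distribute the wedge, using dx_i ∧ dx_j = -dx_j ∧ dx_i and dx_i ∧ dx_i = 0. For each pair (i, j) with i < j, the coefficient of dx_i ∧ dx_j in alpha ∧ beta is (alpha_i * beta_j - alpha_j * beta_i). Collecting: alpha ∧ beta = (x - 6*y) dx ∧ dy.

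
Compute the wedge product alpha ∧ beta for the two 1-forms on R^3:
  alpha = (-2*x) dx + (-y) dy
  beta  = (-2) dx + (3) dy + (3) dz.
alpha ∧ beta = (-6*x - 2*y) dx ∧ dy + (-6*x) dx ∧ dz + (-3*y) dy ∧ dz

Distribute the wedge, using dx_i ∧ dx_j = -dx_j ∧ dx_i and dx_i ∧ dx_i = 0. For each pair (i, j) with i < j, the coefficient of dx_i ∧ dx_j in alpha ∧ beta is (alpha_i * beta_j - alpha_j * beta_i). Collecting: alpha ∧ beta = (-6*x - 2*y) dx ∧ dy + (-6*x) dx ∧ dz + (-3*y) dy ∧ dz.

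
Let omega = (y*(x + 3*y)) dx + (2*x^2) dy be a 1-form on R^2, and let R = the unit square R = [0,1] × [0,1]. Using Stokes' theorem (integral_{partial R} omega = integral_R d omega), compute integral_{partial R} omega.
integral_(partial R) omega = -3/2

Stokes: integral_partial_R omega = integral_R d omega with d omega = (∂Q/∂x - ∂P/∂y) dx ∧ dy.
  ∂Q/∂x = 4*x
  ∂P/∂y = x + 6*y
  integrand = ∂Q/∂x - ∂P/∂y = 3*x - 6*y.
Integrating over R: integral_0^1 integral_0^1 (3*x - 6*y) dx dy = -3/2.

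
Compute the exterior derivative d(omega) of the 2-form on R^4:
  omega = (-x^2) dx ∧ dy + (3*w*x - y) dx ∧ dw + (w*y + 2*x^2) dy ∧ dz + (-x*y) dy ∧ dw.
d(omega) = (1 - y) dx ∧ dy ∧ dw + (4*x) dx ∧ dy ∧ dz + (y) dy ∧ dz ∧ dw

For a 2-form omega = sum_{i<j} g_{ij} dx_i ∧ dx_j, the exterior derivative is
  d(omega) = sum_{i<j} d(g_{ij}) ∧ dx_i ∧ dx_j = sum_{i<j, k} (∂g_{ij}/∂x_k) dx_k ∧ dx_i ∧ dx_j.
Expand each term, using dx_k ∧ dx_i ∧ dx_j = sgn(permutation) dx_{(a)} ∧ dx_{(b)} ∧ dx_{(c)} with (a < b < c) sorted:
  d(3*w*x - y) includes (∂/∂y)(3*w*x - y) dy = (-1) dy, which multiplied by dx ∧ dw gives (1) dx ∧ dy ∧ dw
  d(w*y + 2*x^2) includes (∂/∂x)(w*y + 2*x^2) dx = (4*x) dx, which multiplied by dy ∧ dz gives (4*x) dx ∧ dy ∧ dz
  d(w*y + 2*x^2) includes (∂/∂w)(w*y + 2*x^2) dw = (y) dw, which multiplied by dy ∧ dz gives (y) dy ∧ dz ∧ dw
  d(-x*y) includes (∂/∂x)(-x*y) dx = (-y) dx, which multiplied by dy ∧ dw gives (-y) dx ∧ dy ∧ dw
Collecting like 3-forms: d(omega) = (1 - y) dx ∧ dy ∧ dw + (4*x) dx ∧ dy ∧ dz + (y) dy ∧ dz ∧ dw.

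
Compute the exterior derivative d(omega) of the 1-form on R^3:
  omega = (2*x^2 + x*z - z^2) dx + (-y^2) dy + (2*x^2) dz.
d(omega) = (3*x + 2*z) dx ∧ dz

For a 1-form omega = sum_i f_i dx_i, the exterior derivative is
  d(omega) = sum_{i < j} (∂f_j/∂x_i - ∂f_i/∂x_j) dx_i ∧ dx_j.
  coefficient of dx ∧ dz: ∂f_3/∂x - ∂f_1/∂z = ∂(2*x^2)/∂x - ∂(2*x^2 + x*z - z^2)/∂z = 3*x + 2*z
Assembling: d(omega) = (3*x + 2*z) dx ∧ dz.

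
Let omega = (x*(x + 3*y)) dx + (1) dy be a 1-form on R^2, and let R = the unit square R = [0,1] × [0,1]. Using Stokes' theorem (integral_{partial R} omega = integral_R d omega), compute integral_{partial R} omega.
integral_(partial R) omega = -3/2

Stokes: integral_partial_R omega = integral_R d omega with d omega = (∂Q/∂x - ∂P/∂y) dx ∧ dy.
  ∂Q/∂x = 0
  ∂P/∂y = 3*x
  integrand = ∂Q/∂x - ∂P/∂y = -3*x.
Integrating over R: integral_0^1 integral_0^1 (-3*x) dx dy = -3/2.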